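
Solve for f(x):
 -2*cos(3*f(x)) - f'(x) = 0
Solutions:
 f(x) = -asin((C1 + exp(12*x))/(C1 - exp(12*x)))/3 + pi/3
 f(x) = asin((C1 + exp(12*x))/(C1 - exp(12*x)))/3


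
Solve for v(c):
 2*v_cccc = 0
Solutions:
 v(c) = C1 + C2*c + C3*c^2 + C4*c^3


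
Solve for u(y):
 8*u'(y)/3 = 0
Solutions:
 u(y) = C1


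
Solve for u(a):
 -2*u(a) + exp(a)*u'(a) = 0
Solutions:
 u(a) = C1*exp(-2*exp(-a))


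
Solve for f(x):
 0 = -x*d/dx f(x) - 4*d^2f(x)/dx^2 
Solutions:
 f(x) = C1 + C2*erf(sqrt(2)*x/4)


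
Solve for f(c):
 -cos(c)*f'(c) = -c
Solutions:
 f(c) = C1 + Integral(c/cos(c), c)


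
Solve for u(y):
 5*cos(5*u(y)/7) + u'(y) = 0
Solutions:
 5*y - 7*log(sin(5*u(y)/7) - 1)/10 + 7*log(sin(5*u(y)/7) + 1)/10 = C1


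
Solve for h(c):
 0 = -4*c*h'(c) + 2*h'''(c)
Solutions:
 h(c) = C1 + Integral(C2*airyai(2^(1/3)*c) + C3*airybi(2^(1/3)*c), c)


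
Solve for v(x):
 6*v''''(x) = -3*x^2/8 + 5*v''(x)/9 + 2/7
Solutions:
 v(x) = C1 + C2*x + C3*exp(-sqrt(30)*x/18) + C4*exp(sqrt(30)*x/18) + 9*x^4/160 + 4923*x^2/700


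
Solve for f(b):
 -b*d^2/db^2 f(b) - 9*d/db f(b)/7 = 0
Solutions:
 f(b) = C1 + C2/b^(2/7)


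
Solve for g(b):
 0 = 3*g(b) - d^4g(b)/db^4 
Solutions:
 g(b) = C1*exp(-3^(1/4)*b) + C2*exp(3^(1/4)*b) + C3*sin(3^(1/4)*b) + C4*cos(3^(1/4)*b)


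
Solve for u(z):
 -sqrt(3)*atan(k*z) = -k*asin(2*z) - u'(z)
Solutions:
 u(z) = C1 - k*(z*asin(2*z) + sqrt(1 - 4*z^2)/2) + sqrt(3)*Piecewise((z*atan(k*z) - log(k^2*z^2 + 1)/(2*k), Ne(k, 0)), (0, True))


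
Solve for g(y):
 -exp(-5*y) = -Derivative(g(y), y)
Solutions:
 g(y) = C1 - exp(-5*y)/5


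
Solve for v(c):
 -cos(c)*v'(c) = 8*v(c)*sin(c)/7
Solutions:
 v(c) = C1*cos(c)^(8/7)


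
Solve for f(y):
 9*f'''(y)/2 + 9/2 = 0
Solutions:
 f(y) = C1 + C2*y + C3*y^2 - y^3/6


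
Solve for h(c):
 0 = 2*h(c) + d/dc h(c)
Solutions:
 h(c) = C1*exp(-2*c)


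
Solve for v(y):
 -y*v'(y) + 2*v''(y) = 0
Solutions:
 v(y) = C1 + C2*erfi(y/2)


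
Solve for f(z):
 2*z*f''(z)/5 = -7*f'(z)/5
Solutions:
 f(z) = C1 + C2/z^(5/2)


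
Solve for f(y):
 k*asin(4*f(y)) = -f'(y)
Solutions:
 Integral(1/asin(4*_y), (_y, f(y))) = C1 - k*y


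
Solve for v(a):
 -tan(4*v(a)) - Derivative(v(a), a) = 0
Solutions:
 v(a) = -asin(C1*exp(-4*a))/4 + pi/4
 v(a) = asin(C1*exp(-4*a))/4


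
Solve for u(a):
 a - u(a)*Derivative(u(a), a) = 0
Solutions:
 u(a) = -sqrt(C1 + a^2)
 u(a) = sqrt(C1 + a^2)


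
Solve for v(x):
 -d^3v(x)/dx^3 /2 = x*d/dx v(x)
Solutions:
 v(x) = C1 + Integral(C2*airyai(-2^(1/3)*x) + C3*airybi(-2^(1/3)*x), x)


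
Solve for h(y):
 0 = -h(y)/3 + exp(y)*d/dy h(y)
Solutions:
 h(y) = C1*exp(-exp(-y)/3)


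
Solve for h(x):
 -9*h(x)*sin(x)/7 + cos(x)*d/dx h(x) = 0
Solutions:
 h(x) = C1/cos(x)^(9/7)


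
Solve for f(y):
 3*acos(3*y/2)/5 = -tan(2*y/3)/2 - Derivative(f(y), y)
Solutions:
 f(y) = C1 - 3*y*acos(3*y/2)/5 + sqrt(4 - 9*y^2)/5 + 3*log(cos(2*y/3))/4


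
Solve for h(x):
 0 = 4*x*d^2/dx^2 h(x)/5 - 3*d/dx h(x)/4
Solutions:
 h(x) = C1 + C2*x^(31/16)


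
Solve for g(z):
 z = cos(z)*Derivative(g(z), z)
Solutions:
 g(z) = C1 + Integral(z/cos(z), z)


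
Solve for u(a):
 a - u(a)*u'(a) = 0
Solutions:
 u(a) = -sqrt(C1 + a^2)
 u(a) = sqrt(C1 + a^2)


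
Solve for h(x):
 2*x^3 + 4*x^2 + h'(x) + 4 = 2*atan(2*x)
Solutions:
 h(x) = C1 - x^4/2 - 4*x^3/3 + 2*x*atan(2*x) - 4*x - log(4*x^2 + 1)/2


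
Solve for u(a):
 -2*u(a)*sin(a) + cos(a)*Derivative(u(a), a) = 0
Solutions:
 u(a) = C1/cos(a)^2


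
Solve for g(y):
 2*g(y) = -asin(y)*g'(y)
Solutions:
 g(y) = C1*exp(-2*Integral(1/asin(y), y))


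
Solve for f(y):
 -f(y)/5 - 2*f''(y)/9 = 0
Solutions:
 f(y) = C1*sin(3*sqrt(10)*y/10) + C2*cos(3*sqrt(10)*y/10)


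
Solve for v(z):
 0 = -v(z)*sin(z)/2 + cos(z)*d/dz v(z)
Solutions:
 v(z) = C1/sqrt(cos(z))


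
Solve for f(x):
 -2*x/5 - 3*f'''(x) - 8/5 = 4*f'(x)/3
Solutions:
 f(x) = C1 + C2*sin(2*x/3) + C3*cos(2*x/3) - 3*x^2/20 - 6*x/5


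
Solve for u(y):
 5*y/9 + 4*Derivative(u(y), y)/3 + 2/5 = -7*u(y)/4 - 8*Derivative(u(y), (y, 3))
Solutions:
 u(y) = C1*exp(-y*(-(189 + sqrt(36233))^(1/3) + 8/(189 + sqrt(36233))^(1/3))/24)*sin(sqrt(3)*y*(8/(189 + sqrt(36233))^(1/3) + (189 + sqrt(36233))^(1/3))/24) + C2*exp(-y*(-(189 + sqrt(36233))^(1/3) + 8/(189 + sqrt(36233))^(1/3))/24)*cos(sqrt(3)*y*(8/(189 + sqrt(36233))^(1/3) + (189 + sqrt(36233))^(1/3))/24) + C3*exp(y*(-(189 + sqrt(36233))^(1/3) + 8/(189 + sqrt(36233))^(1/3))/12) - 20*y/63 + 88/6615


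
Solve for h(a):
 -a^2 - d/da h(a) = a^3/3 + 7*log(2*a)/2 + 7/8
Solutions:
 h(a) = C1 - a^4/12 - a^3/3 - 7*a*log(a)/2 - 7*a*log(2)/2 + 21*a/8


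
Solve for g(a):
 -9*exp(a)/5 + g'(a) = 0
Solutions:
 g(a) = C1 + 9*exp(a)/5


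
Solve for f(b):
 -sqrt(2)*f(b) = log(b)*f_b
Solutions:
 f(b) = C1*exp(-sqrt(2)*li(b))


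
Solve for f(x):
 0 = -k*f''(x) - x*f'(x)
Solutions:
 f(x) = C1 + C2*sqrt(k)*erf(sqrt(2)*x*sqrt(1/k)/2)


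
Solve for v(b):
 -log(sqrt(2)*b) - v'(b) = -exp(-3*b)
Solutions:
 v(b) = C1 - b*log(b) + b*(1 - log(2)/2) - exp(-3*b)/3


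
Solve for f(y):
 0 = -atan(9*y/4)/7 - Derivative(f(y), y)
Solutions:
 f(y) = C1 - y*atan(9*y/4)/7 + 2*log(81*y^2 + 16)/63


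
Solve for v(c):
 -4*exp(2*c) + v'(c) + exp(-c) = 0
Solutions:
 v(c) = C1 + 2*exp(2*c) + exp(-c)


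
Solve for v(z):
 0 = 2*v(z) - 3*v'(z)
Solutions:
 v(z) = C1*exp(2*z/3)


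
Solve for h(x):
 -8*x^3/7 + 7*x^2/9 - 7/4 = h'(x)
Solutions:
 h(x) = C1 - 2*x^4/7 + 7*x^3/27 - 7*x/4


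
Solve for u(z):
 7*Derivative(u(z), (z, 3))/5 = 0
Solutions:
 u(z) = C1 + C2*z + C3*z^2


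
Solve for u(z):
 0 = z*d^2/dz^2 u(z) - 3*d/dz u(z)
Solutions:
 u(z) = C1 + C2*z^4


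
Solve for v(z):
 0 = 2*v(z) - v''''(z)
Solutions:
 v(z) = C1*exp(-2^(1/4)*z) + C2*exp(2^(1/4)*z) + C3*sin(2^(1/4)*z) + C4*cos(2^(1/4)*z)


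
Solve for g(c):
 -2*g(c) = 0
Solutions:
 g(c) = 0


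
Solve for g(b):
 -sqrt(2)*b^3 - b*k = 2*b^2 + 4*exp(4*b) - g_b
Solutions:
 g(b) = C1 + sqrt(2)*b^4/4 + 2*b^3/3 + b^2*k/2 + exp(4*b)


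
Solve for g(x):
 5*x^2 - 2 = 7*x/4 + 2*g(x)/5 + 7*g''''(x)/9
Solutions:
 g(x) = 25*x^2/2 - 35*x/8 + (C1*sin(sqrt(3)*70^(3/4)*x/70) + C2*cos(sqrt(3)*70^(3/4)*x/70))*exp(-sqrt(3)*70^(3/4)*x/70) + (C3*sin(sqrt(3)*70^(3/4)*x/70) + C4*cos(sqrt(3)*70^(3/4)*x/70))*exp(sqrt(3)*70^(3/4)*x/70) - 5


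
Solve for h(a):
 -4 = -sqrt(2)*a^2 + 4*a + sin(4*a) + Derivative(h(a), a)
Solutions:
 h(a) = C1 + sqrt(2)*a^3/3 - 2*a^2 - 4*a + cos(4*a)/4


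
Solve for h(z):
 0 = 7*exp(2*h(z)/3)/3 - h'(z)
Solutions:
 h(z) = 3*log(-sqrt(-1/(C1 + 7*z))) - 3*log(2)/2 + 3*log(3)
 h(z) = 3*log(-1/(C1 + 7*z))/2 - 3*log(2)/2 + 3*log(3)


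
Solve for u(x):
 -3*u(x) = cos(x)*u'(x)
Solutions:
 u(x) = C1*(sin(x) - 1)^(3/2)/(sin(x) + 1)^(3/2)


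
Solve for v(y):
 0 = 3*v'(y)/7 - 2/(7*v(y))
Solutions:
 v(y) = -sqrt(C1 + 12*y)/3
 v(y) = sqrt(C1 + 12*y)/3


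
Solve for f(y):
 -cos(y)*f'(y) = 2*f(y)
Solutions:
 f(y) = C1*(sin(y) - 1)/(sin(y) + 1)


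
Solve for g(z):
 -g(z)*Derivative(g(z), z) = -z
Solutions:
 g(z) = -sqrt(C1 + z^2)
 g(z) = sqrt(C1 + z^2)


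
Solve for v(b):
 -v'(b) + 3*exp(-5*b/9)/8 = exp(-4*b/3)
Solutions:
 v(b) = C1 + 3*exp(-4*b/3)/4 - 27*exp(-5*b/9)/40


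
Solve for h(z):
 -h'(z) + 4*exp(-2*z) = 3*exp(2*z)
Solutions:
 h(z) = C1 - 3*exp(2*z)/2 - 2*exp(-2*z)


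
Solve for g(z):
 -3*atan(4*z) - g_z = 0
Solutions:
 g(z) = C1 - 3*z*atan(4*z) + 3*log(16*z^2 + 1)/8


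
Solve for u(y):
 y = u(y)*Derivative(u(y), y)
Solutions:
 u(y) = -sqrt(C1 + y^2)
 u(y) = sqrt(C1 + y^2)


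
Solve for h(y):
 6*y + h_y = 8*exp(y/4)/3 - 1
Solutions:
 h(y) = C1 - 3*y^2 - y + 32*exp(y/4)/3


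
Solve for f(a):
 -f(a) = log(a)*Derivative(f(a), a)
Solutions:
 f(a) = C1*exp(-li(a))


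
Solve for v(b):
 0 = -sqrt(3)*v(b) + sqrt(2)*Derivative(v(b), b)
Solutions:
 v(b) = C1*exp(sqrt(6)*b/2)


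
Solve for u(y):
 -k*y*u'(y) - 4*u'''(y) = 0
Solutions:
 u(y) = C1 + Integral(C2*airyai(2^(1/3)*y*(-k)^(1/3)/2) + C3*airybi(2^(1/3)*y*(-k)^(1/3)/2), y)


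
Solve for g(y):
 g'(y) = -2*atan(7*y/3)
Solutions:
 g(y) = C1 - 2*y*atan(7*y/3) + 3*log(49*y^2 + 9)/7


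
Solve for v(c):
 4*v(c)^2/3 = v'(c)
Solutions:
 v(c) = -3/(C1 + 4*c)


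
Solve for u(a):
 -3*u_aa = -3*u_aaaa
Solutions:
 u(a) = C1 + C2*a + C3*exp(-a) + C4*exp(a)


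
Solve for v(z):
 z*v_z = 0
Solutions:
 v(z) = C1


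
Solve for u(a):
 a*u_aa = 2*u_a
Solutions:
 u(a) = C1 + C2*a^3


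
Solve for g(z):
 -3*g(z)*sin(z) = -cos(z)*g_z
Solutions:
 g(z) = C1/cos(z)^3


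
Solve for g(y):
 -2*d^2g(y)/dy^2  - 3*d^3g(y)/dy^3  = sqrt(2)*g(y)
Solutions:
 g(y) = C1*exp(y*(-8 + 8*2^(1/3)/(16 + 243*sqrt(2) + sqrt(-256 + (16 + 243*sqrt(2))^2))^(1/3) + 2^(2/3)*(16 + 243*sqrt(2) + sqrt(-256 + (16 + 243*sqrt(2))^2))^(1/3))/36)*sin(2^(1/3)*sqrt(3)*y*(-2^(1/3)*(16 + 243*sqrt(2) + 27*sqrt(-256/729 + (16/27 + 9*sqrt(2))^2))^(1/3) + 8/(16 + 243*sqrt(2) + 27*sqrt(-256/729 + (16/27 + 9*sqrt(2))^2))^(1/3))/36) + C2*exp(y*(-8 + 8*2^(1/3)/(16 + 243*sqrt(2) + sqrt(-256 + (16 + 243*sqrt(2))^2))^(1/3) + 2^(2/3)*(16 + 243*sqrt(2) + sqrt(-256 + (16 + 243*sqrt(2))^2))^(1/3))/36)*cos(2^(1/3)*sqrt(3)*y*(-2^(1/3)*(16 + 243*sqrt(2) + 27*sqrt(-256/729 + (16/27 + 9*sqrt(2))^2))^(1/3) + 8/(16 + 243*sqrt(2) + 27*sqrt(-256/729 + (16/27 + 9*sqrt(2))^2))^(1/3))/36) + C3*exp(-y*(8*2^(1/3)/(16 + 243*sqrt(2) + sqrt(-256 + (16 + 243*sqrt(2))^2))^(1/3) + 4 + 2^(2/3)*(16 + 243*sqrt(2) + sqrt(-256 + (16 + 243*sqrt(2))^2))^(1/3))/18)


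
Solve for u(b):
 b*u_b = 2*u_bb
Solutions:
 u(b) = C1 + C2*erfi(b/2)


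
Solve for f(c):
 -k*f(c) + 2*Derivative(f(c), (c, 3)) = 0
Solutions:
 f(c) = C1*exp(2^(2/3)*c*k^(1/3)/2) + C2*exp(2^(2/3)*c*k^(1/3)*(-1 + sqrt(3)*I)/4) + C3*exp(-2^(2/3)*c*k^(1/3)*(1 + sqrt(3)*I)/4)


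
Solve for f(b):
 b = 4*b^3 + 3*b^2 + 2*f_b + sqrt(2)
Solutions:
 f(b) = C1 - b^4/2 - b^3/2 + b^2/4 - sqrt(2)*b/2


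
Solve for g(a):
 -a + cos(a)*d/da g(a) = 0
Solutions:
 g(a) = C1 + Integral(a/cos(a), a)


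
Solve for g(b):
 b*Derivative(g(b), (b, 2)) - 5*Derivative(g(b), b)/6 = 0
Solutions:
 g(b) = C1 + C2*b^(11/6)


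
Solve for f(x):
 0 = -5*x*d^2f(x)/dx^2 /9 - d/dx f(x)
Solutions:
 f(x) = C1 + C2/x^(4/5)


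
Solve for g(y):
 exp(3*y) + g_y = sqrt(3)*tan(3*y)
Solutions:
 g(y) = C1 - exp(3*y)/3 - sqrt(3)*log(cos(3*y))/3


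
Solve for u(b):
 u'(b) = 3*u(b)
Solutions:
 u(b) = C1*exp(3*b)


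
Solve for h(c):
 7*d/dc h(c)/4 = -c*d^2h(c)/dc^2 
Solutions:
 h(c) = C1 + C2/c^(3/4)


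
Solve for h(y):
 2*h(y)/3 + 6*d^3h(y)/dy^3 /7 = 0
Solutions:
 h(y) = C3*exp(-21^(1/3)*y/3) + (C1*sin(3^(5/6)*7^(1/3)*y/6) + C2*cos(3^(5/6)*7^(1/3)*y/6))*exp(21^(1/3)*y/6)


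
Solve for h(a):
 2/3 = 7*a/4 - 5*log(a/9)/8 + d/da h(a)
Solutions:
 h(a) = C1 - 7*a^2/8 + 5*a*log(a)/8 - 5*a*log(3)/4 + a/24


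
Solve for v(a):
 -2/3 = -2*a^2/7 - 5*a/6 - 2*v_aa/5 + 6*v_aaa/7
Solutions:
 v(a) = C1 + C2*a + C3*exp(7*a/15) - 5*a^4/84 - 3025*a^3/3528 - 38515*a^2/8232


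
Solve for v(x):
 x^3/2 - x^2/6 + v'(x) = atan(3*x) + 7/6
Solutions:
 v(x) = C1 - x^4/8 + x^3/18 + x*atan(3*x) + 7*x/6 - log(9*x^2 + 1)/6


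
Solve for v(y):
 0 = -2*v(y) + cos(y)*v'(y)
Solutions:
 v(y) = C1*(sin(y) + 1)/(sin(y) - 1)


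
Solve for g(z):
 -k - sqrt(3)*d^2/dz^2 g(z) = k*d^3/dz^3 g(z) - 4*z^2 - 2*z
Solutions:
 g(z) = C1 + C2*z + C3*exp(-sqrt(3)*z/k) + k*z^2*(8*sqrt(3)*k - 6 - 3*sqrt(3))/18 + sqrt(3)*z^4/9 + z^3*(-4*k + sqrt(3))/9


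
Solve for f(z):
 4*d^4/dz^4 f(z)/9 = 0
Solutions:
 f(z) = C1 + C2*z + C3*z^2 + C4*z^3


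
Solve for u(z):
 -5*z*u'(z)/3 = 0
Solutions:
 u(z) = C1


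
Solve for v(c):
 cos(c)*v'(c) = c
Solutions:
 v(c) = C1 + Integral(c/cos(c), c)


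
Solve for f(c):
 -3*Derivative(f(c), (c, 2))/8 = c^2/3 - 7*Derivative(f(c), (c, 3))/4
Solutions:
 f(c) = C1 + C2*c + C3*exp(3*c/14) - 2*c^4/27 - 112*c^3/81 - 1568*c^2/81


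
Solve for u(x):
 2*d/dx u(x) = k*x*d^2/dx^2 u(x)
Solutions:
 u(x) = C1 + x^(((re(k) + 2)*re(k) + im(k)^2)/(re(k)^2 + im(k)^2))*(C2*sin(2*log(x)*Abs(im(k))/(re(k)^2 + im(k)^2)) + C3*cos(2*log(x)*im(k)/(re(k)^2 + im(k)^2)))


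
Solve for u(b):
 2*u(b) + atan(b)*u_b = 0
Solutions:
 u(b) = C1*exp(-2*Integral(1/atan(b), b))


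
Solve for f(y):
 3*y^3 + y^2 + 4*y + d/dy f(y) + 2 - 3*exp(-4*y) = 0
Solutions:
 f(y) = C1 - 3*y^4/4 - y^3/3 - 2*y^2 - 2*y - 3*exp(-4*y)/4


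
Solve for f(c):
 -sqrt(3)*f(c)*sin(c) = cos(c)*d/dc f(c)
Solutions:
 f(c) = C1*cos(c)^(sqrt(3))


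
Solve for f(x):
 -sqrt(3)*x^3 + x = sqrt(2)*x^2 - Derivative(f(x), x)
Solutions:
 f(x) = C1 + sqrt(3)*x^4/4 + sqrt(2)*x^3/3 - x^2/2


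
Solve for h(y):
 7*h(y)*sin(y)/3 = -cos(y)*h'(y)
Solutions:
 h(y) = C1*cos(y)^(7/3)


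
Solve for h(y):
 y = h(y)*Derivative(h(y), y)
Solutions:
 h(y) = -sqrt(C1 + y^2)
 h(y) = sqrt(C1 + y^2)


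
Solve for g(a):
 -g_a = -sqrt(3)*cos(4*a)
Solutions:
 g(a) = C1 + sqrt(3)*sin(4*a)/4


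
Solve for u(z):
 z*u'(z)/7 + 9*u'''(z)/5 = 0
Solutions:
 u(z) = C1 + Integral(C2*airyai(-735^(1/3)*z/21) + C3*airybi(-735^(1/3)*z/21), z)


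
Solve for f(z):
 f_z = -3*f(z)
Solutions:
 f(z) = C1*exp(-3*z)


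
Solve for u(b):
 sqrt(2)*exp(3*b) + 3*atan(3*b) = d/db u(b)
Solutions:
 u(b) = C1 + 3*b*atan(3*b) + sqrt(2)*exp(3*b)/3 - log(9*b^2 + 1)/2


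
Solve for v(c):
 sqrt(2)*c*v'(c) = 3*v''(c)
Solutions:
 v(c) = C1 + C2*erfi(2^(3/4)*sqrt(3)*c/6)


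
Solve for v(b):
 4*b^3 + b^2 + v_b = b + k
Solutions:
 v(b) = C1 - b^4 - b^3/3 + b^2/2 + b*k


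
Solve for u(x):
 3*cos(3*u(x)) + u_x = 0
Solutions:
 u(x) = -asin((C1 + exp(18*x))/(C1 - exp(18*x)))/3 + pi/3
 u(x) = asin((C1 + exp(18*x))/(C1 - exp(18*x)))/3


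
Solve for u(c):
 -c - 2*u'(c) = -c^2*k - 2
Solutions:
 u(c) = C1 + c^3*k/6 - c^2/4 + c


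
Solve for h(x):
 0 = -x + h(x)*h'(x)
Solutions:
 h(x) = -sqrt(C1 + x^2)
 h(x) = sqrt(C1 + x^2)


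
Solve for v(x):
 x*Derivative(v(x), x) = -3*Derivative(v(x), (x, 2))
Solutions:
 v(x) = C1 + C2*erf(sqrt(6)*x/6)


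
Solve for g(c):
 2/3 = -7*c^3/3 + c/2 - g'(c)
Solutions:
 g(c) = C1 - 7*c^4/12 + c^2/4 - 2*c/3


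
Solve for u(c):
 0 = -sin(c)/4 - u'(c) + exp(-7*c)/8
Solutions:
 u(c) = C1 + cos(c)/4 - exp(-7*c)/56


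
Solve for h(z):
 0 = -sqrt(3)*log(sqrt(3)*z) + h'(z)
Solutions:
 h(z) = C1 + sqrt(3)*z*log(z) - sqrt(3)*z + sqrt(3)*z*log(3)/2


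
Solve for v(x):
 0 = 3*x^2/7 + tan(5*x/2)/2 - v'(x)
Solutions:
 v(x) = C1 + x^3/7 - log(cos(5*x/2))/5


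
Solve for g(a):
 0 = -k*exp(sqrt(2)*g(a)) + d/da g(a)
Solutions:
 g(a) = sqrt(2)*(2*log(-1/(C1 + a*k)) - log(2))/4


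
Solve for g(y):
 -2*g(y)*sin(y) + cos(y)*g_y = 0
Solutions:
 g(y) = C1/cos(y)^2


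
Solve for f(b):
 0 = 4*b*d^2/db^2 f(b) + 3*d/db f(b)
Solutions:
 f(b) = C1 + C2*b^(1/4)


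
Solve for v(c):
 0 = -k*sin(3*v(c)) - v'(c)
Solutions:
 v(c) = -acos((-C1 - exp(6*c*k))/(C1 - exp(6*c*k)))/3 + 2*pi/3
 v(c) = acos((-C1 - exp(6*c*k))/(C1 - exp(6*c*k)))/3


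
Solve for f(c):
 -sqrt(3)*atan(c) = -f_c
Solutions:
 f(c) = C1 + sqrt(3)*(c*atan(c) - log(c^2 + 1)/2)


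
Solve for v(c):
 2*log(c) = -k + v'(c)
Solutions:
 v(c) = C1 + c*k + 2*c*log(c) - 2*c


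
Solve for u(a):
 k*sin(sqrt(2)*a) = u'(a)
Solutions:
 u(a) = C1 - sqrt(2)*k*cos(sqrt(2)*a)/2


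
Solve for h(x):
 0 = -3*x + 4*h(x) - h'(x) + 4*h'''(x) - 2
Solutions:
 h(x) = C1*exp(3^(1/3)*x*(3^(1/3)/(sqrt(1293) + 36)^(1/3) + (sqrt(1293) + 36)^(1/3))/12)*sin(3^(1/6)*x*(-3^(2/3)*(sqrt(1293) + 36)^(1/3) + 3/(sqrt(1293) + 36)^(1/3))/12) + C2*exp(3^(1/3)*x*(3^(1/3)/(sqrt(1293) + 36)^(1/3) + (sqrt(1293) + 36)^(1/3))/12)*cos(3^(1/6)*x*(-3^(2/3)*(sqrt(1293) + 36)^(1/3) + 3/(sqrt(1293) + 36)^(1/3))/12) + C3*exp(-3^(1/3)*x*(3^(1/3)/(sqrt(1293) + 36)^(1/3) + (sqrt(1293) + 36)^(1/3))/6) + 3*x/4 + 11/16


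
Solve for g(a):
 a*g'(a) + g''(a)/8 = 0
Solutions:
 g(a) = C1 + C2*erf(2*a)


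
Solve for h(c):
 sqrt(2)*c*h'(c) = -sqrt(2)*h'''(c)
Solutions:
 h(c) = C1 + Integral(C2*airyai(-c) + C3*airybi(-c), c)


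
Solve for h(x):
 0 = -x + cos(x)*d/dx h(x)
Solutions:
 h(x) = C1 + Integral(x/cos(x), x)


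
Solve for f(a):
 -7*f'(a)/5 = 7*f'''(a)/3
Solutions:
 f(a) = C1 + C2*sin(sqrt(15)*a/5) + C3*cos(sqrt(15)*a/5)


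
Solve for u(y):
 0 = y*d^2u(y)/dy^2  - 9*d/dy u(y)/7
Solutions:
 u(y) = C1 + C2*y^(16/7)


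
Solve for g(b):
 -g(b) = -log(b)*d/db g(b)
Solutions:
 g(b) = C1*exp(li(b))


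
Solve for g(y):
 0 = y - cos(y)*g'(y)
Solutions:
 g(y) = C1 + Integral(y/cos(y), y)


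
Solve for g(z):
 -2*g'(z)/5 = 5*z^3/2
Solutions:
 g(z) = C1 - 25*z^4/16


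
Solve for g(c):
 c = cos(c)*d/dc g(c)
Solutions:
 g(c) = C1 + Integral(c/cos(c), c)


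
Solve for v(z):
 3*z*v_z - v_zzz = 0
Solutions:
 v(z) = C1 + Integral(C2*airyai(3^(1/3)*z) + C3*airybi(3^(1/3)*z), z)


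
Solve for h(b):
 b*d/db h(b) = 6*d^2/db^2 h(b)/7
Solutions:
 h(b) = C1 + C2*erfi(sqrt(21)*b/6)


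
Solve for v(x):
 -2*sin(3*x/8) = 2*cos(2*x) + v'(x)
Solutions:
 v(x) = C1 - sin(2*x) + 16*cos(3*x/8)/3


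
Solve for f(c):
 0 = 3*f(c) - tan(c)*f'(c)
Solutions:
 f(c) = C1*sin(c)^3


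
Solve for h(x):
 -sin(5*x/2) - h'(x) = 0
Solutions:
 h(x) = C1 + 2*cos(5*x/2)/5


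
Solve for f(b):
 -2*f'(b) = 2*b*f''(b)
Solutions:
 f(b) = C1 + C2*log(b)


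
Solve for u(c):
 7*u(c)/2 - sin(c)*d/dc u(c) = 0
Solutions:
 u(c) = C1*(cos(c) - 1)^(7/4)/(cos(c) + 1)^(7/4)


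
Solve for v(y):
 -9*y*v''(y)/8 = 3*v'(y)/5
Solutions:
 v(y) = C1 + C2*y^(7/15)


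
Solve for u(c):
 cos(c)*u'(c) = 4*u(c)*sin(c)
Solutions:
 u(c) = C1/cos(c)^4


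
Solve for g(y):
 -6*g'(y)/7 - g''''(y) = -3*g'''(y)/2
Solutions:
 g(y) = C1 + C2*exp(y*(7*7^(1/3)/(4*sqrt(15) + 17)^(1/3) + 7^(2/3)*(4*sqrt(15) + 17)^(1/3) + 14)/28)*sin(sqrt(3)*7^(1/3)*y*(-7^(1/3)*(4*sqrt(15) + 17)^(1/3) + 7/(4*sqrt(15) + 17)^(1/3))/28) + C3*exp(y*(7*7^(1/3)/(4*sqrt(15) + 17)^(1/3) + 7^(2/3)*(4*sqrt(15) + 17)^(1/3) + 14)/28)*cos(sqrt(3)*7^(1/3)*y*(-7^(1/3)*(4*sqrt(15) + 17)^(1/3) + 7/(4*sqrt(15) + 17)^(1/3))/28) + C4*exp(y*(-7^(2/3)*(4*sqrt(15) + 17)^(1/3) - 7*7^(1/3)/(4*sqrt(15) + 17)^(1/3) + 7)/14)


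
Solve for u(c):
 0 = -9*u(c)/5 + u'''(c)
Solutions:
 u(c) = C3*exp(15^(2/3)*c/5) + (C1*sin(3*3^(1/6)*5^(2/3)*c/10) + C2*cos(3*3^(1/6)*5^(2/3)*c/10))*exp(-15^(2/3)*c/10)


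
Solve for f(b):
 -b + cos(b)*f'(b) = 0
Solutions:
 f(b) = C1 + Integral(b/cos(b), b)


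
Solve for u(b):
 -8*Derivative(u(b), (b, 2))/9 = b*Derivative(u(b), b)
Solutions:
 u(b) = C1 + C2*erf(3*b/4)


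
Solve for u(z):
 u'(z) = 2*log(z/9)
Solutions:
 u(z) = C1 + 2*z*log(z) - z*log(81) - 2*z


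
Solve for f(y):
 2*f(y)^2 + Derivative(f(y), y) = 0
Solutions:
 f(y) = 1/(C1 + 2*y)


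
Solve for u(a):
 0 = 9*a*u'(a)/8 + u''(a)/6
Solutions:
 u(a) = C1 + C2*erf(3*sqrt(6)*a/4)


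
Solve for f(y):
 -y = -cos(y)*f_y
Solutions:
 f(y) = C1 + Integral(y/cos(y), y)


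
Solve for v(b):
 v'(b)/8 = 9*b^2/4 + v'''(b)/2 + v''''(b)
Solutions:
 v(b) = C1 + C2*exp(-b*(2*2^(1/3)/(3*sqrt(69) + 25)^(1/3) + 4 + 2^(2/3)*(3*sqrt(69) + 25)^(1/3))/24)*sin(2^(1/3)*sqrt(3)*b*(-2^(1/3)*(3*sqrt(69) + 25)^(1/3) + 2/(3*sqrt(69) + 25)^(1/3))/24) + C3*exp(-b*(2*2^(1/3)/(3*sqrt(69) + 25)^(1/3) + 4 + 2^(2/3)*(3*sqrt(69) + 25)^(1/3))/24)*cos(2^(1/3)*sqrt(3)*b*(-2^(1/3)*(3*sqrt(69) + 25)^(1/3) + 2/(3*sqrt(69) + 25)^(1/3))/24) + C4*exp(b*(-2 + 2*2^(1/3)/(3*sqrt(69) + 25)^(1/3) + 2^(2/3)*(3*sqrt(69) + 25)^(1/3))/12) + 6*b^3 + 144*b


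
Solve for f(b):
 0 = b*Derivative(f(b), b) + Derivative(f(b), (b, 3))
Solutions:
 f(b) = C1 + Integral(C2*airyai(-b) + C3*airybi(-b), b)


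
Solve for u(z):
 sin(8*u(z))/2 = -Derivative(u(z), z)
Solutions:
 u(z) = -acos((-C1 - exp(8*z))/(C1 - exp(8*z)))/8 + pi/4
 u(z) = acos((-C1 - exp(8*z))/(C1 - exp(8*z)))/8


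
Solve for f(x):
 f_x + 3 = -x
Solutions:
 f(x) = C1 - x^2/2 - 3*x


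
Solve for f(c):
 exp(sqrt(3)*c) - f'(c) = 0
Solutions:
 f(c) = C1 + sqrt(3)*exp(sqrt(3)*c)/3


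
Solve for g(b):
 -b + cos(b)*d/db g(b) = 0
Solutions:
 g(b) = C1 + Integral(b/cos(b), b)


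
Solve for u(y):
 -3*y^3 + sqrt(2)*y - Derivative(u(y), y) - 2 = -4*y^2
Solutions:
 u(y) = C1 - 3*y^4/4 + 4*y^3/3 + sqrt(2)*y^2/2 - 2*y


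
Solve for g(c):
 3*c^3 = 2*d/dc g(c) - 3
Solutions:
 g(c) = C1 + 3*c^4/8 + 3*c/2


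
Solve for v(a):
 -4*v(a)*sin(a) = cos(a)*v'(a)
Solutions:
 v(a) = C1*cos(a)^4


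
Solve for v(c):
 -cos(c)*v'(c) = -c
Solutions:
 v(c) = C1 + Integral(c/cos(c), c)


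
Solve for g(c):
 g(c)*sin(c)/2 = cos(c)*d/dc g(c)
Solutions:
 g(c) = C1/sqrt(cos(c))


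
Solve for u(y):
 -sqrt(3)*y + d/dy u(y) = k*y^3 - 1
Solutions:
 u(y) = C1 + k*y^4/4 + sqrt(3)*y^2/2 - y


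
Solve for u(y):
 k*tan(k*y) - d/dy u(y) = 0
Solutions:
 u(y) = C1 + k*Piecewise((-log(cos(k*y))/k, Ne(k, 0)), (0, True))


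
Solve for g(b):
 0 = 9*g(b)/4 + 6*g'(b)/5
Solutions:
 g(b) = C1*exp(-15*b/8)


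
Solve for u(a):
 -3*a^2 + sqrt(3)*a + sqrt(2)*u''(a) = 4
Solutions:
 u(a) = C1 + C2*a + sqrt(2)*a^4/8 - sqrt(6)*a^3/12 + sqrt(2)*a^2


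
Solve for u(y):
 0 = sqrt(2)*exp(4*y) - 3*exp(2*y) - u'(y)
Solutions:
 u(y) = C1 + sqrt(2)*exp(4*y)/4 - 3*exp(2*y)/2


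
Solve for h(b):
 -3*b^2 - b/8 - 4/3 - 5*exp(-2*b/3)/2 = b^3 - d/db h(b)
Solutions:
 h(b) = C1 + b^4/4 + b^3 + b^2/16 + 4*b/3 - 15*exp(-2*b/3)/4


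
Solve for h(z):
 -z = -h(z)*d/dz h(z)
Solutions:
 h(z) = -sqrt(C1 + z^2)
 h(z) = sqrt(C1 + z^2)


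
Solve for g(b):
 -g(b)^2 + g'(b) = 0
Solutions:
 g(b) = -1/(C1 + b)


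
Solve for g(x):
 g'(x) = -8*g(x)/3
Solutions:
 g(x) = C1*exp(-8*x/3)


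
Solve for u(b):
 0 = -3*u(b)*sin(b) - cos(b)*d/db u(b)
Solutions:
 u(b) = C1*cos(b)^3


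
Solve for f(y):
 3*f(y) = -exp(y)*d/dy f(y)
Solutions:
 f(y) = C1*exp(3*exp(-y))


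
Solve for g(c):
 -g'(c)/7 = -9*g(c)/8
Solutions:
 g(c) = C1*exp(63*c/8)


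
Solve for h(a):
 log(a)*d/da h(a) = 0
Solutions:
 h(a) = C1


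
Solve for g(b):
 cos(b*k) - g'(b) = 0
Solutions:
 g(b) = C1 + sin(b*k)/k


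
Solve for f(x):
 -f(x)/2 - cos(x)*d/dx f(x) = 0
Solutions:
 f(x) = C1*(sin(x) - 1)^(1/4)/(sin(x) + 1)^(1/4)


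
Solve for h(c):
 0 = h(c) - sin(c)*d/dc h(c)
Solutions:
 h(c) = C1*sqrt(cos(c) - 1)/sqrt(cos(c) + 1)


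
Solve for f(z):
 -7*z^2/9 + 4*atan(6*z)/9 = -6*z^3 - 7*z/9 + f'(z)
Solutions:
 f(z) = C1 + 3*z^4/2 - 7*z^3/27 + 7*z^2/18 + 4*z*atan(6*z)/9 - log(36*z^2 + 1)/27


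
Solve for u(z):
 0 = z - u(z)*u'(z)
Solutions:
 u(z) = -sqrt(C1 + z^2)
 u(z) = sqrt(C1 + z^2)


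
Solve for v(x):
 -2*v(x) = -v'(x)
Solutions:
 v(x) = C1*exp(2*x)


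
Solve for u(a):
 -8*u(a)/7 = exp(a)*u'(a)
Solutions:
 u(a) = C1*exp(8*exp(-a)/7)


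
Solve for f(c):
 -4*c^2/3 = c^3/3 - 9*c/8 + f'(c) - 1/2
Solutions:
 f(c) = C1 - c^4/12 - 4*c^3/9 + 9*c^2/16 + c/2


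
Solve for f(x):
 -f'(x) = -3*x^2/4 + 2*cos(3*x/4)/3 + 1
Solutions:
 f(x) = C1 + x^3/4 - x - 8*sin(3*x/4)/9


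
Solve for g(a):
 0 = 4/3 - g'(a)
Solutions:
 g(a) = C1 + 4*a/3


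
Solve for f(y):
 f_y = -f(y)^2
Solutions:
 f(y) = 1/(C1 + y)


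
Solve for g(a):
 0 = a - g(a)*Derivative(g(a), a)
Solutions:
 g(a) = -sqrt(C1 + a^2)
 g(a) = sqrt(C1 + a^2)


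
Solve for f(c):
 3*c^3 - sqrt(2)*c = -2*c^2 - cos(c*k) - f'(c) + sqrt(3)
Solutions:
 f(c) = C1 - 3*c^4/4 - 2*c^3/3 + sqrt(2)*c^2/2 + sqrt(3)*c - sin(c*k)/k


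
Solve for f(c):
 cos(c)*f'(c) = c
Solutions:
 f(c) = C1 + Integral(c/cos(c), c)


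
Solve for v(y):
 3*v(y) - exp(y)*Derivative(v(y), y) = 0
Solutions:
 v(y) = C1*exp(-3*exp(-y))


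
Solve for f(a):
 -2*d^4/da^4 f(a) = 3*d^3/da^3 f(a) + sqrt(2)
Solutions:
 f(a) = C1 + C2*a + C3*a^2 + C4*exp(-3*a/2) - sqrt(2)*a^3/18


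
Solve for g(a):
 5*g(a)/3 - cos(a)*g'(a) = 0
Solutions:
 g(a) = C1*(sin(a) + 1)^(5/6)/(sin(a) - 1)^(5/6)


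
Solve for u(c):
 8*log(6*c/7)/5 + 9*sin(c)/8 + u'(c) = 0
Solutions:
 u(c) = C1 - 8*c*log(c)/5 - 8*c*log(6)/5 + 8*c/5 + 8*c*log(7)/5 + 9*cos(c)/8


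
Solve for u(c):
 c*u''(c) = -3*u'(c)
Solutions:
 u(c) = C1 + C2/c^2


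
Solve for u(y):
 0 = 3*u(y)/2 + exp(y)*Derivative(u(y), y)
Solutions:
 u(y) = C1*exp(3*exp(-y)/2)


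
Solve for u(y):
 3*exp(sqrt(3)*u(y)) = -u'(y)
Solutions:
 u(y) = sqrt(3)*(2*log(1/(C1 + 3*y)) - log(3))/6


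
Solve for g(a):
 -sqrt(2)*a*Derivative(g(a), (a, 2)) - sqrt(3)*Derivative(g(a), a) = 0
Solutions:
 g(a) = C1 + C2*a^(1 - sqrt(6)/2)


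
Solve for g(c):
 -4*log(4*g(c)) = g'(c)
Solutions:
 Integral(1/(log(_y) + 2*log(2)), (_y, g(c)))/4 = C1 - c


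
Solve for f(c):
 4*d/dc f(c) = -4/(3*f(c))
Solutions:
 f(c) = -sqrt(C1 - 6*c)/3
 f(c) = sqrt(C1 - 6*c)/3


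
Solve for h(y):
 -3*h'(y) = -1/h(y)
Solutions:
 h(y) = -sqrt(C1 + 6*y)/3
 h(y) = sqrt(C1 + 6*y)/3


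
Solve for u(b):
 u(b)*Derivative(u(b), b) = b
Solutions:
 u(b) = -sqrt(C1 + b^2)
 u(b) = sqrt(C1 + b^2)


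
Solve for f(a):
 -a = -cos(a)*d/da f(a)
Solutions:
 f(a) = C1 + Integral(a/cos(a), a)


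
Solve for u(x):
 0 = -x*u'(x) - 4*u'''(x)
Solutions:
 u(x) = C1 + Integral(C2*airyai(-2^(1/3)*x/2) + C3*airybi(-2^(1/3)*x/2), x)


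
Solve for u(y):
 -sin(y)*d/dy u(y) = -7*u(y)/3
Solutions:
 u(y) = C1*(cos(y) - 1)^(7/6)/(cos(y) + 1)^(7/6)


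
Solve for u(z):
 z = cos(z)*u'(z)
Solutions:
 u(z) = C1 + Integral(z/cos(z), z)


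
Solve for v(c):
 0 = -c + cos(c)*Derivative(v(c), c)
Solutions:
 v(c) = C1 + Integral(c/cos(c), c)


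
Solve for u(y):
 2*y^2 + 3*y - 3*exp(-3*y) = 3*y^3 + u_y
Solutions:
 u(y) = C1 - 3*y^4/4 + 2*y^3/3 + 3*y^2/2 + exp(-3*y)


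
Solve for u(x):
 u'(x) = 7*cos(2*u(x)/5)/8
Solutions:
 -7*x/8 - 5*log(sin(2*u(x)/5) - 1)/4 + 5*log(sin(2*u(x)/5) + 1)/4 = C1


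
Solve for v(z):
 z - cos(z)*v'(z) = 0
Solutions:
 v(z) = C1 + Integral(z/cos(z), z)


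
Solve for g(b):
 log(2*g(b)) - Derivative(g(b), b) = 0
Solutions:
 -Integral(1/(log(_y) + log(2)), (_y, g(b))) = C1 - b


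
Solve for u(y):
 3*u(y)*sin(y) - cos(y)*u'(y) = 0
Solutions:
 u(y) = C1/cos(y)^3


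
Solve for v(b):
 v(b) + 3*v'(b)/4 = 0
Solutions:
 v(b) = C1*exp(-4*b/3)


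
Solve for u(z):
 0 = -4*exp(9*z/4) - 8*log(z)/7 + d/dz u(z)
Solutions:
 u(z) = C1 + 8*z*log(z)/7 - 8*z/7 + 16*exp(9*z/4)/9


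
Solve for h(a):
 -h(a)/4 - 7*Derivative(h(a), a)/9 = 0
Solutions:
 h(a) = C1*exp(-9*a/28)


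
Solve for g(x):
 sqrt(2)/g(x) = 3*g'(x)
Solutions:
 g(x) = -sqrt(C1 + 6*sqrt(2)*x)/3
 g(x) = sqrt(C1 + 6*sqrt(2)*x)/3


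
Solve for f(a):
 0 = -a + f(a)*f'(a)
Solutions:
 f(a) = -sqrt(C1 + a^2)
 f(a) = sqrt(C1 + a^2)


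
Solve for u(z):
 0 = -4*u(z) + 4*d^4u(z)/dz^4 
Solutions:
 u(z) = C1*exp(-z) + C2*exp(z) + C3*sin(z) + C4*cos(z)


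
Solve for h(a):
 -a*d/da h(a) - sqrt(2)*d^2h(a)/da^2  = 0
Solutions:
 h(a) = C1 + C2*erf(2^(1/4)*a/2)


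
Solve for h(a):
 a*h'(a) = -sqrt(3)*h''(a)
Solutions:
 h(a) = C1 + C2*erf(sqrt(2)*3^(3/4)*a/6)


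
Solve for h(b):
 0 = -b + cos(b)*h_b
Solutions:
 h(b) = C1 + Integral(b/cos(b), b)


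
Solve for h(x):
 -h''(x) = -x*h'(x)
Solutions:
 h(x) = C1 + C2*erfi(sqrt(2)*x/2)


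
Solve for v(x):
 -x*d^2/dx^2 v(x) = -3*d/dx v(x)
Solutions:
 v(x) = C1 + C2*x^4


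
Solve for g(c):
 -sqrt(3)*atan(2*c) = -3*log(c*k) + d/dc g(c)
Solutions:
 g(c) = C1 + 3*c*log(c*k) - 3*c - sqrt(3)*(c*atan(2*c) - log(4*c^2 + 1)/4)


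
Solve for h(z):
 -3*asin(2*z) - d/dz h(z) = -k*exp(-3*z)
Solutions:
 h(z) = C1 - k*exp(-3*z)/3 - 3*z*asin(2*z) - 3*sqrt(1 - 4*z^2)/2


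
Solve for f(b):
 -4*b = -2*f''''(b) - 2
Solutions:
 f(b) = C1 + C2*b + C3*b^2 + C4*b^3 + b^5/60 - b^4/24


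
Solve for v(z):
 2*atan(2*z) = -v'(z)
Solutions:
 v(z) = C1 - 2*z*atan(2*z) + log(4*z^2 + 1)/2


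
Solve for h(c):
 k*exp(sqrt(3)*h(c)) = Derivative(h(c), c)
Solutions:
 h(c) = sqrt(3)*(2*log(-1/(C1 + c*k)) - log(3))/6


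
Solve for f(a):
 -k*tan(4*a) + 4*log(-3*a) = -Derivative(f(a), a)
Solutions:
 f(a) = C1 - 4*a*log(-a) - 4*a*log(3) + 4*a - k*log(cos(4*a))/4


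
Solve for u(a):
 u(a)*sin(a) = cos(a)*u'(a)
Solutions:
 u(a) = C1/cos(a)


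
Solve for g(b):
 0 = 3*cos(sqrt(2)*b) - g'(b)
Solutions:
 g(b) = C1 + 3*sqrt(2)*sin(sqrt(2)*b)/2


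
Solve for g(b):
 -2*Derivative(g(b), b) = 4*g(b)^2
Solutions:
 g(b) = 1/(C1 + 2*b)


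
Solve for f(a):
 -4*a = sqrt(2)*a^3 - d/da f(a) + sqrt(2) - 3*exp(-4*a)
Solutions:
 f(a) = C1 + sqrt(2)*a^4/4 + 2*a^2 + sqrt(2)*a + 3*exp(-4*a)/4


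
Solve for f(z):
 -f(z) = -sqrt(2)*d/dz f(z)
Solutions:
 f(z) = C1*exp(sqrt(2)*z/2)


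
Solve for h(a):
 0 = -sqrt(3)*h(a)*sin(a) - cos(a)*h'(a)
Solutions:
 h(a) = C1*cos(a)^(sqrt(3))


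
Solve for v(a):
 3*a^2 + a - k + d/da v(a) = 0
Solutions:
 v(a) = C1 - a^3 - a^2/2 + a*k


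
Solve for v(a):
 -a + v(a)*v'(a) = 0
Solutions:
 v(a) = -sqrt(C1 + a^2)
 v(a) = sqrt(C1 + a^2)


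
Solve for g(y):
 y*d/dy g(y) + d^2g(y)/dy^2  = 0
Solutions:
 g(y) = C1 + C2*erf(sqrt(2)*y/2)


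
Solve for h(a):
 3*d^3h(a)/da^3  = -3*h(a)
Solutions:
 h(a) = C3*exp(-a) + (C1*sin(sqrt(3)*a/2) + C2*cos(sqrt(3)*a/2))*exp(a/2)


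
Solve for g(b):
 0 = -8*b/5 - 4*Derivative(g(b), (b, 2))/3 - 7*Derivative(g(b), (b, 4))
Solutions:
 g(b) = C1 + C2*b + C3*sin(2*sqrt(21)*b/21) + C4*cos(2*sqrt(21)*b/21) - b^3/5


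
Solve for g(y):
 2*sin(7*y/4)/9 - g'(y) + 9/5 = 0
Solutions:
 g(y) = C1 + 9*y/5 - 8*cos(7*y/4)/63


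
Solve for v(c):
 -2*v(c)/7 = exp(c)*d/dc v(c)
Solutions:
 v(c) = C1*exp(2*exp(-c)/7)


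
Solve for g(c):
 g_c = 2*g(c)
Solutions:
 g(c) = C1*exp(2*c)


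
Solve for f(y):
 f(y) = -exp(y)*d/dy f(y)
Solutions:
 f(y) = C1*exp(exp(-y))


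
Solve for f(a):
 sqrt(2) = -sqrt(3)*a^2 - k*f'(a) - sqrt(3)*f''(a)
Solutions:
 f(a) = C1 + C2*exp(-sqrt(3)*a*k/3) - sqrt(3)*a^3/(3*k) + 3*a^2/k^2 - sqrt(2)*a/k - 6*sqrt(3)*a/k^3


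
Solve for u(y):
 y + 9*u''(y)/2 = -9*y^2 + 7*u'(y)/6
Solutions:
 u(y) = C1 + C2*exp(7*y/27) + 18*y^3/7 + 1479*y^2/49 + 79866*y/343


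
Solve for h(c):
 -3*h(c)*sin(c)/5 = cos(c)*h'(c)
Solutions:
 h(c) = C1*cos(c)^(3/5)


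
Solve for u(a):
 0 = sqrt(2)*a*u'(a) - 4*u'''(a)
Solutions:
 u(a) = C1 + Integral(C2*airyai(sqrt(2)*a/2) + C3*airybi(sqrt(2)*a/2), a)


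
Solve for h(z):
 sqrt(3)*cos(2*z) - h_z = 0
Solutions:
 h(z) = C1 + sqrt(3)*sin(2*z)/2


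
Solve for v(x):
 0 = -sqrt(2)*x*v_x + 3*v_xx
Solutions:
 v(x) = C1 + C2*erfi(2^(3/4)*sqrt(3)*x/6)


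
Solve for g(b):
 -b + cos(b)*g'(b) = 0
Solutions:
 g(b) = C1 + Integral(b/cos(b), b)


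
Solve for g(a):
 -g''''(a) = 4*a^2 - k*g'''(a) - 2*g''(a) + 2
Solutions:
 g(a) = C1 + C2*a + C3*exp(a*(k - sqrt(k^2 + 8))/2) + C4*exp(a*(k + sqrt(k^2 + 8))/2) + a^4/6 - a^3*k/3 + a^2*(k^2 + 3)/2


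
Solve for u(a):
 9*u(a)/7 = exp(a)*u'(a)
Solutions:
 u(a) = C1*exp(-9*exp(-a)/7)


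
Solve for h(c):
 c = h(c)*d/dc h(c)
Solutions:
 h(c) = -sqrt(C1 + c^2)
 h(c) = sqrt(C1 + c^2)


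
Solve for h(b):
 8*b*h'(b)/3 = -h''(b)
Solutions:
 h(b) = C1 + C2*erf(2*sqrt(3)*b/3)


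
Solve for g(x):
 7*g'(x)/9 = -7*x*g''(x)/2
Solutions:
 g(x) = C1 + C2*x^(7/9)


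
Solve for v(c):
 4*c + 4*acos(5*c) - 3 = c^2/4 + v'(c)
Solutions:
 v(c) = C1 - c^3/12 + 2*c^2 + 4*c*acos(5*c) - 3*c - 4*sqrt(1 - 25*c^2)/5


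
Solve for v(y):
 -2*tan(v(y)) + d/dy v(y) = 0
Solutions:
 v(y) = pi - asin(C1*exp(2*y))
 v(y) = asin(C1*exp(2*y))


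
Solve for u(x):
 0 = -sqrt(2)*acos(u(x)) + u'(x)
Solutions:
 Integral(1/acos(_y), (_y, u(x))) = C1 + sqrt(2)*x


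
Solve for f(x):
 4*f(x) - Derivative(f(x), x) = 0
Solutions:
 f(x) = C1*exp(4*x)


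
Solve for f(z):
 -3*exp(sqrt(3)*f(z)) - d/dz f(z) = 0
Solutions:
 f(z) = sqrt(3)*(2*log(1/(C1 + 3*z)) - log(3))/6


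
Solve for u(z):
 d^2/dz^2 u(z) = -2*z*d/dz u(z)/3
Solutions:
 u(z) = C1 + C2*erf(sqrt(3)*z/3)


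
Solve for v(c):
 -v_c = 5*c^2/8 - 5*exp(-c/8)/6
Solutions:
 v(c) = C1 - 5*c^3/24 - 20*exp(-c/8)/3


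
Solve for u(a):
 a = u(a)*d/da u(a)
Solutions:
 u(a) = -sqrt(C1 + a^2)
 u(a) = sqrt(C1 + a^2)


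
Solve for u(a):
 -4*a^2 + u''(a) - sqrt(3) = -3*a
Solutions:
 u(a) = C1 + C2*a + a^4/3 - a^3/2 + sqrt(3)*a^2/2


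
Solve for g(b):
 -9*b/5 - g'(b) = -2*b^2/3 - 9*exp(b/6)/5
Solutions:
 g(b) = C1 + 2*b^3/9 - 9*b^2/10 + 54*exp(b/6)/5


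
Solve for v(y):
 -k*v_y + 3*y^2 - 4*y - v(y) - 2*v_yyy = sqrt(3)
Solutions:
 v(y) = C1*exp(y*(2*k/((-6^(1/3) + 2^(1/3)*3^(5/6)*I)*(sqrt(3)*sqrt(2*k^3 + 27) + 9)^(1/3)) + 6^(1/3)*(sqrt(3)*sqrt(2*k^3 + 27) + 9)^(1/3)/12 - 2^(1/3)*3^(5/6)*I*(sqrt(3)*sqrt(2*k^3 + 27) + 9)^(1/3)/12)) + C2*exp(y*(-2*k/((6^(1/3) + 2^(1/3)*3^(5/6)*I)*(sqrt(3)*sqrt(2*k^3 + 27) + 9)^(1/3)) + 6^(1/3)*(sqrt(3)*sqrt(2*k^3 + 27) + 9)^(1/3)/12 + 2^(1/3)*3^(5/6)*I*(sqrt(3)*sqrt(2*k^3 + 27) + 9)^(1/3)/12)) + C3*exp(6^(1/3)*y*(6^(1/3)*k/(sqrt(3)*sqrt(2*k^3 + 27) + 9)^(1/3) - (sqrt(3)*sqrt(2*k^3 + 27) + 9)^(1/3))/6) + 6*k^2 - 6*k*y + 4*k + 3*y^2 - 4*y - sqrt(3)


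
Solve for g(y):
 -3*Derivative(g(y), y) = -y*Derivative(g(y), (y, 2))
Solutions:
 g(y) = C1 + C2*y^4


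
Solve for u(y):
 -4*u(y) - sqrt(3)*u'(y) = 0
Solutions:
 u(y) = C1*exp(-4*sqrt(3)*y/3)


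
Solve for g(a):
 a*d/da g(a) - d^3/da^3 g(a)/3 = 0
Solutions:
 g(a) = C1 + Integral(C2*airyai(3^(1/3)*a) + C3*airybi(3^(1/3)*a), a)


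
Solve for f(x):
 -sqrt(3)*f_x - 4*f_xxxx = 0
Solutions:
 f(x) = C1 + C4*exp(-2^(1/3)*3^(1/6)*x/2) + (C2*sin(2^(1/3)*3^(2/3)*x/4) + C3*cos(2^(1/3)*3^(2/3)*x/4))*exp(2^(1/3)*3^(1/6)*x/4)


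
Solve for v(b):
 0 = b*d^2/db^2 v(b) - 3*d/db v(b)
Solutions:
 v(b) = C1 + C2*b^4


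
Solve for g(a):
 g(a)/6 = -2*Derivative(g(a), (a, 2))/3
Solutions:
 g(a) = C1*sin(a/2) + C2*cos(a/2)


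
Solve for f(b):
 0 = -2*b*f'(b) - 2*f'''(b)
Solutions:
 f(b) = C1 + Integral(C2*airyai(-b) + C3*airybi(-b), b)


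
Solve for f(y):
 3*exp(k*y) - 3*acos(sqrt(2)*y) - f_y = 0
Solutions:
 f(y) = C1 - 3*y*acos(sqrt(2)*y) + 3*sqrt(2)*sqrt(1 - 2*y^2)/2 + 3*Piecewise((exp(k*y)/k, Ne(k, 0)), (y, True))


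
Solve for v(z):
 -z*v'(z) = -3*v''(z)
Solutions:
 v(z) = C1 + C2*erfi(sqrt(6)*z/6)


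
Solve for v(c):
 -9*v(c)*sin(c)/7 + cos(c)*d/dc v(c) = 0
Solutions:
 v(c) = C1/cos(c)^(9/7)


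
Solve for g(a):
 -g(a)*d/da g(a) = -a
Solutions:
 g(a) = -sqrt(C1 + a^2)
 g(a) = sqrt(C1 + a^2)


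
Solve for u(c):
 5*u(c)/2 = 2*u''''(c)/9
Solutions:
 u(c) = C1*exp(-5^(1/4)*sqrt(6)*c/2) + C2*exp(5^(1/4)*sqrt(6)*c/2) + C3*sin(5^(1/4)*sqrt(6)*c/2) + C4*cos(5^(1/4)*sqrt(6)*c/2)


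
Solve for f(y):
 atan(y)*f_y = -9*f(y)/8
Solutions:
 f(y) = C1*exp(-9*Integral(1/atan(y), y)/8)


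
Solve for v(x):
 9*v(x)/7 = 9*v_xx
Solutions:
 v(x) = C1*exp(-sqrt(7)*x/7) + C2*exp(sqrt(7)*x/7)


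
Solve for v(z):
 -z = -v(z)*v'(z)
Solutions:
 v(z) = -sqrt(C1 + z^2)
 v(z) = sqrt(C1 + z^2)


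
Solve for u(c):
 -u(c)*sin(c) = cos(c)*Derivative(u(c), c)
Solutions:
 u(c) = C1*cos(c)


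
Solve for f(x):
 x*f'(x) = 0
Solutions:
 f(x) = C1


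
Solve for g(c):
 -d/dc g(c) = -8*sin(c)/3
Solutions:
 g(c) = C1 - 8*cos(c)/3


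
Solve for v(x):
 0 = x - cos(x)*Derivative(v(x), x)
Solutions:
 v(x) = C1 + Integral(x/cos(x), x)


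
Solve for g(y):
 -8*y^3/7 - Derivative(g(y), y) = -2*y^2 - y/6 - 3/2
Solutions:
 g(y) = C1 - 2*y^4/7 + 2*y^3/3 + y^2/12 + 3*y/2


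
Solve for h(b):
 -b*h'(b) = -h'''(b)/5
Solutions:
 h(b) = C1 + Integral(C2*airyai(5^(1/3)*b) + C3*airybi(5^(1/3)*b), b)


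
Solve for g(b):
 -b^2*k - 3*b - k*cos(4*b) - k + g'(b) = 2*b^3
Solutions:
 g(b) = C1 + b^4/2 + b^3*k/3 + 3*b^2/2 + b*k + k*sin(4*b)/4


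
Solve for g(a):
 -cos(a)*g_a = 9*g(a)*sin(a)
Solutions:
 g(a) = C1*cos(a)^9


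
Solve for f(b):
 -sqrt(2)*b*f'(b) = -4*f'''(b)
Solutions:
 f(b) = C1 + Integral(C2*airyai(sqrt(2)*b/2) + C3*airybi(sqrt(2)*b/2), b)


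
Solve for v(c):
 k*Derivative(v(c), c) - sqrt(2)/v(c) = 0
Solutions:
 v(c) = -sqrt(C1 + 2*sqrt(2)*c/k)
 v(c) = sqrt(C1 + 2*sqrt(2)*c/k)


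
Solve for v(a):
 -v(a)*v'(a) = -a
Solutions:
 v(a) = -sqrt(C1 + a^2)
 v(a) = sqrt(C1 + a^2)


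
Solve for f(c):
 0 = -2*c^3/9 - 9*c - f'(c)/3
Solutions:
 f(c) = C1 - c^4/6 - 27*c^2/2


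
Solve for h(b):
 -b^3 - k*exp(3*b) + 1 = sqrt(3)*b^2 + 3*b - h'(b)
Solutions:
 h(b) = C1 + b^4/4 + sqrt(3)*b^3/3 + 3*b^2/2 - b + k*exp(3*b)/3


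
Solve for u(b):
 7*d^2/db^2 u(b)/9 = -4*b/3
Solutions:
 u(b) = C1 + C2*b - 2*b^3/7


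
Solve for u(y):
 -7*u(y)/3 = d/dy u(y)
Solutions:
 u(y) = C1*exp(-7*y/3)


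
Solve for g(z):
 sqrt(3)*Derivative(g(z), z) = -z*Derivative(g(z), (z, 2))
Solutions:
 g(z) = C1 + C2*z^(1 - sqrt(3))


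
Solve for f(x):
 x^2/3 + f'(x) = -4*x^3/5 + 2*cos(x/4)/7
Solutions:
 f(x) = C1 - x^4/5 - x^3/9 + 8*sin(x/4)/7


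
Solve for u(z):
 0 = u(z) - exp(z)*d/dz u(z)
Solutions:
 u(z) = C1*exp(-exp(-z))


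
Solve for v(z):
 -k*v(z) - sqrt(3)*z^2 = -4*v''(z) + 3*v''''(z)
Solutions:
 v(z) = C1*exp(-sqrt(3)*z*sqrt(2 - sqrt(4 - 3*k))/3) + C2*exp(sqrt(3)*z*sqrt(2 - sqrt(4 - 3*k))/3) + C3*exp(-sqrt(3)*z*sqrt(sqrt(4 - 3*k) + 2)/3) + C4*exp(sqrt(3)*z*sqrt(sqrt(4 - 3*k) + 2)/3) - sqrt(3)*z^2/k - 8*sqrt(3)/k^2


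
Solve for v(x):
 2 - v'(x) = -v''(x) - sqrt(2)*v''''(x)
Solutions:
 v(x) = C1 + C2*exp(-x*(-2*2^(1/6)*3^(2/3)/(9*sqrt(2) + sqrt(6)*sqrt(2*sqrt(2) + 27))^(1/3) + 6^(1/3)*(9*sqrt(2) + sqrt(6)*sqrt(2*sqrt(2) + 27))^(1/3))/12)*sin(x*(6*6^(1/6)/(9*sqrt(2) + sqrt(6)*sqrt(2*sqrt(2) + 27))^(1/3) + 2^(1/3)*3^(5/6)*(9*sqrt(2) + sqrt(6)*sqrt(2*sqrt(2) + 27))^(1/3))/12) + C3*exp(-x*(-2*2^(1/6)*3^(2/3)/(9*sqrt(2) + sqrt(6)*sqrt(2*sqrt(2) + 27))^(1/3) + 6^(1/3)*(9*sqrt(2) + sqrt(6)*sqrt(2*sqrt(2) + 27))^(1/3))/12)*cos(x*(6*6^(1/6)/(9*sqrt(2) + sqrt(6)*sqrt(2*sqrt(2) + 27))^(1/3) + 2^(1/3)*3^(5/6)*(9*sqrt(2) + sqrt(6)*sqrt(2*sqrt(2) + 27))^(1/3))/12) + C4*exp(x*(-2*2^(1/6)*3^(2/3)/(9*sqrt(2) + sqrt(6)*sqrt(2*sqrt(2) + 27))^(1/3) + 6^(1/3)*(9*sqrt(2) + sqrt(6)*sqrt(2*sqrt(2) + 27))^(1/3))/6) + 2*x


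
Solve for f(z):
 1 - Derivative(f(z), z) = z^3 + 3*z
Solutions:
 f(z) = C1 - z^4/4 - 3*z^2/2 + z


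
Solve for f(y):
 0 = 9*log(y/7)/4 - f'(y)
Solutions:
 f(y) = C1 + 9*y*log(y)/4 - 9*y*log(7)/4 - 9*y/4


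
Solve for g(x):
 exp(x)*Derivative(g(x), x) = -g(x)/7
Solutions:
 g(x) = C1*exp(exp(-x)/7)


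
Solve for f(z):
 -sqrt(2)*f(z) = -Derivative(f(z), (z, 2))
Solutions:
 f(z) = C1*exp(-2^(1/4)*z) + C2*exp(2^(1/4)*z)


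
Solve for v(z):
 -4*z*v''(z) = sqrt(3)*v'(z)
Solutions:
 v(z) = C1 + C2*z^(1 - sqrt(3)/4)


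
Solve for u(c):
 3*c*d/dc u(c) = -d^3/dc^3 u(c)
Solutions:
 u(c) = C1 + Integral(C2*airyai(-3^(1/3)*c) + C3*airybi(-3^(1/3)*c), c)


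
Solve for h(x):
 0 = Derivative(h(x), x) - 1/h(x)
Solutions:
 h(x) = -sqrt(C1 + 2*x)
 h(x) = sqrt(C1 + 2*x)
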